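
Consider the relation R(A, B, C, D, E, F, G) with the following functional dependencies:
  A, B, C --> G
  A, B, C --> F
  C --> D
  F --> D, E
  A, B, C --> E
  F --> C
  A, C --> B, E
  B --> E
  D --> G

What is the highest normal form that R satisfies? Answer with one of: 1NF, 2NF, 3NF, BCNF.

1NF

Candidate keys: {A, C}, {A, F}. Prime attributes: {A, C, F}.
For C --> D we have {C}⁺ = {C, D, G}; {C} is not a superkey, so BCNF fails.
C --> D determines the non-prime attribute {D} from a non-superkey — 3NF is violated.
Since {C} ⊂ {A, C} and {C}⁺ ⊇ {D, G} with {D, G} non-prime, there is a partial dependency; 2NF fails.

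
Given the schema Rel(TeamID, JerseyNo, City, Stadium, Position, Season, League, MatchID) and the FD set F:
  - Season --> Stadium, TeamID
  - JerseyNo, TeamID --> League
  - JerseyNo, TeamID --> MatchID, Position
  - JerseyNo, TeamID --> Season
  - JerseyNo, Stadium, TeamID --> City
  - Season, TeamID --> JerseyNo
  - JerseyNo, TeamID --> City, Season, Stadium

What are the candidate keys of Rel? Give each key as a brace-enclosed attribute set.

Closure of {Season} is {City, JerseyNo, League, MatchID, Position, Season, Stadium, TeamID}, the whole schema; {Season} is a candidate key.
Closure of {JerseyNo, TeamID} is {City, JerseyNo, League, MatchID, Position, Season, Stadium, TeamID}, the whole schema; {JerseyNo, TeamID} is a candidate key.
These are minimal and exhaustive — every other superkey contains one of them.

{JerseyNo, TeamID}, {Season}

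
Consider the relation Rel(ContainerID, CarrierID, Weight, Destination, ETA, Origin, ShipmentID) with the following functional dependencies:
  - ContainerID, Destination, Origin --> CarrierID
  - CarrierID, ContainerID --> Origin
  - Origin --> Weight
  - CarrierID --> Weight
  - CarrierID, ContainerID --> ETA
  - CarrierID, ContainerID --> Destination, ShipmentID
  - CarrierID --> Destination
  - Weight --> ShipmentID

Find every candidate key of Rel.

{CarrierID, ContainerID}, {ContainerID, Destination, Origin}

Attributes never on any right-hand side: {ContainerID} — every candidate key must contain it.
{CarrierID, ContainerID}⁺ = {CarrierID, ContainerID, Destination, ETA, Origin, ShipmentID, Weight}, which is every attribute, so {CarrierID, ContainerID} is a candidate key.
{ContainerID, Destination, Origin}⁺ = {CarrierID, ContainerID, Destination, ETA, Origin, ShipmentID, Weight}, which is every attribute, so {ContainerID, Destination, Origin} is a candidate key.
No proper subset of any of these is a key, and no other minimal superkey exists.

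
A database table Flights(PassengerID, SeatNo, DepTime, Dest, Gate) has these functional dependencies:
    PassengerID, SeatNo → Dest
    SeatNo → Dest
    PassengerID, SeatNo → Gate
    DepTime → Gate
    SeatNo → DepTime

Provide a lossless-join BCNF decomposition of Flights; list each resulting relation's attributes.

{DepTime, Dest, SeatNo}; {DepTime, Gate}; {PassengerID, SeatNo}

Candidate key of the original relation: {PassengerID, SeatNo}.
In {DepTime, Dest, Gate, PassengerID, SeatNo}, {SeatNo} is not a superkey ({SeatNo}⁺ restricted to this set is {DepTime, Dest, Gate, SeatNo}), so split on SeatNo → DepTime, Dest, Gate into {DepTime, Dest, Gate, SeatNo} and {PassengerID, SeatNo}.
In {DepTime, Dest, Gate, SeatNo}, {DepTime} is not a superkey ({DepTime}⁺ restricted to this set is {DepTime, Gate}), so split on DepTime → Gate into {DepTime, Gate} and {DepTime, Dest, SeatNo}.
{DepTime, Gate} has no BCNF violation.
{DepTime, Dest, SeatNo} has no BCNF violation.
{PassengerID, SeatNo} has no BCNF violation.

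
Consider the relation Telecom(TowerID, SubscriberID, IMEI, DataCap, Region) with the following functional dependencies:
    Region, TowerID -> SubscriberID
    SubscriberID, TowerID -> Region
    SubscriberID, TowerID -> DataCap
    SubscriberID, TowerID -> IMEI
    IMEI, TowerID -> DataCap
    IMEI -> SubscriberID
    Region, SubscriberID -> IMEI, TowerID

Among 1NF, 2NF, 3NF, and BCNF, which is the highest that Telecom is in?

3NF

Candidate keys: {IMEI, Region}, {IMEI, TowerID}, {Region, SubscriberID}, {Region, TowerID}, {SubscriberID, TowerID}. Prime attributes: {IMEI, Region, SubscriberID, TowerID}.
For IMEI -> SubscriberID we have {IMEI}⁺ = {IMEI, SubscriberID}; {IMEI} is not a superkey, so BCNF fails.
Since {SubscriberID} ⊆ prime attributes and every other non-superkey FD also has a prime right side, the schema is in 3NF.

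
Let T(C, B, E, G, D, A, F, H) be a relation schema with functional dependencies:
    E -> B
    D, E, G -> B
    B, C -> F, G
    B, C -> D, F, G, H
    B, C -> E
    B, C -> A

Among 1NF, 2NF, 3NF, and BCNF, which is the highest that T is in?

3NF

Candidate keys: {B, C}, {C, E}. Prime attributes: {B, C, E}.
E -> B breaks BCNF: {E}⁺ = {B, E}, so {E} is not a superkey.
Its right-hand attributes {B} are all prime, as are those of every other non-superkey FD — the relation is in 3NF.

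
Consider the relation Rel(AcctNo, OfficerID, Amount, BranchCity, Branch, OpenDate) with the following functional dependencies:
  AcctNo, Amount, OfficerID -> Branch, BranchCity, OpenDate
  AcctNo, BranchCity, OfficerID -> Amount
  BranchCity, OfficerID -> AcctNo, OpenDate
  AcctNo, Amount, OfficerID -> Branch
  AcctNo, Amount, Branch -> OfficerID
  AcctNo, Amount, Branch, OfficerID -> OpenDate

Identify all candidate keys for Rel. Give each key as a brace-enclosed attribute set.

{AcctNo, Amount, Branch}, {AcctNo, Amount, OfficerID}, {BranchCity, OfficerID}

{BranchCity, OfficerID} is a candidate key since {BranchCity, OfficerID}⁺ = {AcctNo, Amount, Branch, BranchCity, OfficerID, OpenDate} covers every attribute.
{AcctNo, Amount, Branch} is a candidate key since {AcctNo, Amount, Branch}⁺ = {AcctNo, Amount, Branch, BranchCity, OfficerID, OpenDate} covers every attribute.
{AcctNo, Amount, OfficerID} is a candidate key since {AcctNo, Amount, OfficerID}⁺ = {AcctNo, Amount, Branch, BranchCity, OfficerID, OpenDate} covers every attribute.
These are minimal and exhaustive — every other superkey contains one of them.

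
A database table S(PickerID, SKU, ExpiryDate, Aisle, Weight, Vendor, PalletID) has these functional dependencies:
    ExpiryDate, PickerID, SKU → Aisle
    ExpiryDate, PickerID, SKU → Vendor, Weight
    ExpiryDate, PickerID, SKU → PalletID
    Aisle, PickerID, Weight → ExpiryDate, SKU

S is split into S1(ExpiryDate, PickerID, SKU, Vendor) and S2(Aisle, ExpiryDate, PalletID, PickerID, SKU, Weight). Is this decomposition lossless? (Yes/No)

Yes

S1 ∩ S2 = {ExpiryDate, PickerID, SKU}; its closure under F is {Aisle, ExpiryDate, PalletID, PickerID, SKU, Vendor, Weight}.
Since S1 ⊆ {Aisle, ExpiryDate, PalletID, PickerID, SKU, Vendor, Weight}, the intersection is a superkey of S1; the decomposition is lossless.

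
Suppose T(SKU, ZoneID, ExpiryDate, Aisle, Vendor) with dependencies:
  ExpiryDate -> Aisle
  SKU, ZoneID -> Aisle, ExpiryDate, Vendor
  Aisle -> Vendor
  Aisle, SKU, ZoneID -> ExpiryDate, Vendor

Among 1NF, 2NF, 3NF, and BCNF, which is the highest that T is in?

Candidate key: {SKU, ZoneID}. Prime attributes: {SKU, ZoneID}.
ExpiryDate -> Aisle: {ExpiryDate}⁺ = {Aisle, ExpiryDate, Vendor}, which is not all of the attributes, so the left side is not a superkey — BCNF is violated.
ExpiryDate -> Aisle determines the non-prime attribute {Aisle} from a non-superkey — 3NF is violated.
Checking every proper subset of each key, none determines a non-prime attribute — 2NF is satisfied.

2NF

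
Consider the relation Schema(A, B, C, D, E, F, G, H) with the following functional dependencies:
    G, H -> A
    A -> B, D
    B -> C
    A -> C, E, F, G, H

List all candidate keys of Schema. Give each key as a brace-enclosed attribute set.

Closure of {A} is {A, B, C, D, E, F, G, H}, the whole schema; {A} is a candidate key.
Closure of {G, H} is {A, B, C, D, E, F, G, H}, the whole schema; {G, H} is a candidate key.
These are minimal and exhaustive — every other superkey contains one of them.

{A}, {G, H}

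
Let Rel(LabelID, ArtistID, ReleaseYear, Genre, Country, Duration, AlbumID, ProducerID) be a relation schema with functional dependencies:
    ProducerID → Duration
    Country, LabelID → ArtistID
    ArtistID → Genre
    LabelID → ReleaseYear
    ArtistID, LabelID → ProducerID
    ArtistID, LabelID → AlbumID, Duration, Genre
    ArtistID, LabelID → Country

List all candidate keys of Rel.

{ArtistID, LabelID}, {Country, LabelID}

{LabelID} never appears on the right of any FD, so every key must include it.
Closure of {ArtistID, LabelID} is {AlbumID, ArtistID, Country, Duration, Genre, LabelID, ProducerID, ReleaseYear}, the whole schema; {ArtistID, LabelID} is a candidate key.
Closure of {Country, LabelID} is {AlbumID, ArtistID, Country, Duration, Genre, LabelID, ProducerID, ReleaseYear}, the whole schema; {Country, LabelID} is a candidate key.
No proper subset of any of these is a key, and no other minimal superkey exists.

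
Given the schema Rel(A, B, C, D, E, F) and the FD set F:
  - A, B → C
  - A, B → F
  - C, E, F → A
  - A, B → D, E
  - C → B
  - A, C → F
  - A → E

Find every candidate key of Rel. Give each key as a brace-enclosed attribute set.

{A, B}, {A, C}, {C, E, F}

{A, B} is a candidate key since {A, B}⁺ = {A, B, C, D, E, F} covers every attribute.
{A, C} is a candidate key since {A, C}⁺ = {A, B, C, D, E, F} covers every attribute.
{C, E, F} is a candidate key since {C, E, F}⁺ = {A, B, C, D, E, F} covers every attribute.
Any other superkey properly contains one of these, so there are no further candidate keys.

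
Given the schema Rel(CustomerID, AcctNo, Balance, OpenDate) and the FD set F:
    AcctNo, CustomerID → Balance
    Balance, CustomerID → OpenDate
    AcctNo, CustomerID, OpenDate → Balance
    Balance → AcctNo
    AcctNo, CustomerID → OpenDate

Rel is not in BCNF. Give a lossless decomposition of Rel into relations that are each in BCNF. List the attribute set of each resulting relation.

{AcctNo, Balance}; {Balance, CustomerID, OpenDate}

Candidate keys of the original relation: {AcctNo, CustomerID}, {Balance, CustomerID}.
Within {AcctNo, Balance, CustomerID, OpenDate}: {Balance}⁺ ∩ {AcctNo, Balance, CustomerID, OpenDate} = {AcctNo, Balance}, not the whole set, so Balance → AcctNo violates BCNF; decompose into {AcctNo, Balance} and {Balance, CustomerID, OpenDate}.
{AcctNo, Balance} is in BCNF.
{Balance, CustomerID, OpenDate} is in BCNF.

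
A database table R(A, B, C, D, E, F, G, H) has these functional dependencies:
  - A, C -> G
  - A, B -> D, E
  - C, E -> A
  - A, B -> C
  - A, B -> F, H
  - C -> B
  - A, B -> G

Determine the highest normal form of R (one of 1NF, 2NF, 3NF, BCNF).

Candidate keys: {A, B}, {A, C}, {C, E}. Prime attributes: {A, B, C, E}.
C -> B: {C}⁺ = {B, C}, which is not all of the attributes, so the left side is not a superkey — BCNF is violated.
Since {B} ⊆ prime attributes and every other non-superkey FD also has a prime right side, the schema is in 3NF.

3NF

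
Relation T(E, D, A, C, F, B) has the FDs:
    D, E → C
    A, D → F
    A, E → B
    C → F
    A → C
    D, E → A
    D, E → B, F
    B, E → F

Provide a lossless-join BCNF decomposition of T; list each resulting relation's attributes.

{A, B, E}; {A, C}; {A, D, E}; {C, F}

Candidate key of the original relation: {D, E}.
In {A, B, C, D, E, F}, {A, D} is not a superkey ({A, D}⁺ restricted to this set is {A, C, D, F}), so split on A, D → C, F into {A, C, D, F} and {A, B, D, E}.
In {A, C, D, F}, {C} is not a superkey ({C}⁺ restricted to this set is {C, F}), so split on C → F into {C, F} and {A, C, D}.
{C, F} has no BCNF violation.
In {A, C, D}, {A} is not a superkey ({A}⁺ restricted to this set is {A, C}), so split on A → C into {A, C} and {A, D}.
{A, C} has no BCNF violation.
{A, D} has no BCNF violation.
In {A, B, D, E}, {A, E} is not a superkey ({A, E}⁺ restricted to this set is {A, B, E}), so split on A, E → B into {A, B, E} and {A, D, E}.
{A, B, E} has no BCNF violation.
{A, D, E} has no BCNF violation.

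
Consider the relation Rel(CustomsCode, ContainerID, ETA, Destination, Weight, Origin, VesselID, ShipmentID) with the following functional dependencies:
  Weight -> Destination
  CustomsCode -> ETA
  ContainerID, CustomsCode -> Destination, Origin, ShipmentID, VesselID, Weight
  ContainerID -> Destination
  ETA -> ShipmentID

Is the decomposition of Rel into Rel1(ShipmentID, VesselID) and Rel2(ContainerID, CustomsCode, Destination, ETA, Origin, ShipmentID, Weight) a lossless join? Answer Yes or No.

Common attributes: {ShipmentID}; their closure is {ShipmentID}.
The closure covers neither Rel1 nor Rel2 entirely; the join is not lossless.

No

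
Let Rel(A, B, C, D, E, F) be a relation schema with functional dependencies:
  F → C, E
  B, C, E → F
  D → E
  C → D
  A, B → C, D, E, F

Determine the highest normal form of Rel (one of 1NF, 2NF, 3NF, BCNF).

Candidate key: {A, B}. Prime attributes: {A, B}.
F → C, E breaks BCNF: {F}⁺ = {C, D, E, F}, so {F} is not a superkey.
F → C, E has non-prime {C, E} on the right and a non-superkey on the left, so 3NF fails.
Checking every proper subset of each key, none determines a non-prime attribute — 2NF is satisfied.

2NF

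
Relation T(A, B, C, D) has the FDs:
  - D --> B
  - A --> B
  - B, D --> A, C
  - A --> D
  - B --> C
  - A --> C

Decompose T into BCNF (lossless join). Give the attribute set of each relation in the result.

{A, B, D}; {B, C}

Candidate keys of the original relation: {A}, {D}.
Within {A, B, C, D}: {B}⁺ ∩ {A, B, C, D} = {B, C}, not the whole set, so B --> C violates BCNF; decompose into {B, C} and {A, B, D}.
{B, C} has no BCNF violation.
{A, B, D} has no BCNF violation.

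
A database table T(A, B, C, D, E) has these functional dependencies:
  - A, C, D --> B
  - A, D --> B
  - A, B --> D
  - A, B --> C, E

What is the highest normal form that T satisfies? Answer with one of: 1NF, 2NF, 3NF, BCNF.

Candidate keys: {A, B}, {A, D}. Prime attributes: {A, B, D}.
The left-hand side of every FD is a superkey, so BCNF is satisfied.

BCNF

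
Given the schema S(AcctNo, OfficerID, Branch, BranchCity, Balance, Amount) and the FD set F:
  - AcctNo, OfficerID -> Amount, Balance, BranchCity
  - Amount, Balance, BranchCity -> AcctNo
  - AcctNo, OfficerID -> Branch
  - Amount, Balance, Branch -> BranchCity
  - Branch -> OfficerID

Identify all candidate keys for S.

Closure of {AcctNo, Branch} is {AcctNo, Amount, Balance, Branch, BranchCity, OfficerID}, the whole schema; {AcctNo, Branch} is a candidate key.
Closure of {AcctNo, OfficerID} is {AcctNo, Amount, Balance, Branch, BranchCity, OfficerID}, the whole schema; {AcctNo, OfficerID} is a candidate key.
Closure of {Amount, Balance, Branch} is {AcctNo, Amount, Balance, Branch, BranchCity, OfficerID}, the whole schema; {Amount, Balance, Branch} is a candidate key.
Closure of {Amount, Balance, BranchCity, OfficerID} is {AcctNo, Amount, Balance, Branch, BranchCity, OfficerID}, the whole schema; {Amount, Balance, BranchCity, OfficerID} is a candidate key.
Any other superkey properly contains one of these, so there are no further candidate keys.

{AcctNo, Branch}, {AcctNo, OfficerID}, {Amount, Balance, Branch}, {Amount, Balance, BranchCity, OfficerID}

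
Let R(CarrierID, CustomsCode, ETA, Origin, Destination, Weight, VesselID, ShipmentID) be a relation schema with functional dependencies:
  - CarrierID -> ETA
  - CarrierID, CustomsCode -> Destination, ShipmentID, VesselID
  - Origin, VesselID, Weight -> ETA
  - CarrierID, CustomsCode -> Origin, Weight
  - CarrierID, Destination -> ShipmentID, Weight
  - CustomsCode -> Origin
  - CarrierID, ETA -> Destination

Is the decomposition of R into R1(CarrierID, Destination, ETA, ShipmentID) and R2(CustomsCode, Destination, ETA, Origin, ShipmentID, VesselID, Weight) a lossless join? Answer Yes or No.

No

R1 ∩ R2 = {Destination, ETA, ShipmentID}; its closure under F is {Destination, ETA, ShipmentID}.
Neither R1 nor R2 is contained in that closure, so the decomposition is lossy.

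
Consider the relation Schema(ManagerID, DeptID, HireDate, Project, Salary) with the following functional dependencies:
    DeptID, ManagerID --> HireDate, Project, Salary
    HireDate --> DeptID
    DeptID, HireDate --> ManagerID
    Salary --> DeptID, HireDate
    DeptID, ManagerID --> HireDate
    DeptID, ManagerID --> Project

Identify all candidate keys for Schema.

{DeptID, ManagerID}, {HireDate}, {Salary}

{HireDate}⁺ = {DeptID, HireDate, ManagerID, Project, Salary} — all of the relation — so {HireDate} is a candidate key.
{Salary}⁺ = {DeptID, HireDate, ManagerID, Project, Salary} — all of the relation — so {Salary} is a candidate key.
{DeptID, ManagerID}⁺ = {DeptID, HireDate, ManagerID, Project, Salary} — all of the relation — so {DeptID, ManagerID} is a candidate key.
No proper subset of any of these is a key, and no other minimal superkey exists.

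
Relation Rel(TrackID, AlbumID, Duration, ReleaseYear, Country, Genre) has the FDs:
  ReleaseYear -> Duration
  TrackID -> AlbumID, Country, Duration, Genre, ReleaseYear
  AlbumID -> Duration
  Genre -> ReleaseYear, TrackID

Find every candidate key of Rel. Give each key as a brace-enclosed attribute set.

{Genre}, {TrackID}

{Genre} is a candidate key since {Genre}⁺ = {AlbumID, Country, Duration, Genre, ReleaseYear, TrackID} covers every attribute.
{TrackID} is a candidate key since {TrackID}⁺ = {AlbumID, Country, Duration, Genre, ReleaseYear, TrackID} covers every attribute.
These are minimal and exhaustive — every other superkey contains one of them.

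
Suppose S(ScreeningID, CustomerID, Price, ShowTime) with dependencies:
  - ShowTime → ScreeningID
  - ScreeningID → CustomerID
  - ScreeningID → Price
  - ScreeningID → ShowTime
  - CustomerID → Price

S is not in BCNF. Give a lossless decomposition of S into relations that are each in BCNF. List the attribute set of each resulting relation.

{CustomerID, Price}; {CustomerID, ScreeningID, ShowTime}

Candidate keys of the original relation: {ScreeningID}, {ShowTime}.
In {CustomerID, Price, ScreeningID, ShowTime}, {CustomerID} is not a superkey ({CustomerID}⁺ restricted to this set is {CustomerID, Price}), so split on CustomerID → Price into {CustomerID, Price} and {CustomerID, ScreeningID, ShowTime}.
{CustomerID, Price} is in BCNF.
{CustomerID, ScreeningID, ShowTime} is in BCNF.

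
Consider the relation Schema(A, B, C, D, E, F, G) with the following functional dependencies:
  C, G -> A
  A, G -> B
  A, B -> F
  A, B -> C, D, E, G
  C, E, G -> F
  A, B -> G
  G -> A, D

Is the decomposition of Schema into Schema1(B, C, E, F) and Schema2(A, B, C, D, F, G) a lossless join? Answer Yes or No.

Schema1 ∩ Schema2 = {B, C, F}; its closure under F is {B, C, F}.
Schema1 ⊄ {B, C, F} and Schema2 ⊄ {B, C, F}, so the split is lossy.

No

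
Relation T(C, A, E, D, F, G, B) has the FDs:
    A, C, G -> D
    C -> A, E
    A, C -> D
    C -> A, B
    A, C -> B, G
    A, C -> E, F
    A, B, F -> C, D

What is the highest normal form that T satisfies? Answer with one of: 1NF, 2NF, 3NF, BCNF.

Candidate keys: {A, B, F}, {C}. Prime attributes: {A, B, C, F}.
The left-hand side of every FD is a superkey, so BCNF is satisfied.

BCNF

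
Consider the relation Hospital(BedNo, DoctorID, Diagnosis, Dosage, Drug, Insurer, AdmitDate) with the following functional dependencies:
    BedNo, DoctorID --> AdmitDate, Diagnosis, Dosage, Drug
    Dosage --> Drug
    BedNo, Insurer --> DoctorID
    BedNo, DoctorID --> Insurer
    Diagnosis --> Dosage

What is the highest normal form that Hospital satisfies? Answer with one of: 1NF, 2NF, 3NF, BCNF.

2NF

Candidate keys: {BedNo, DoctorID}, {BedNo, Insurer}. Prime attributes: {BedNo, DoctorID, Insurer}.
Dosage --> Drug: {Dosage}⁺ = {Dosage, Drug}, which is not all of the attributes, so the left side is not a superkey — BCNF is violated.
Dosage --> Drug determines the non-prime attribute {Drug} from a non-superkey — 3NF is violated.
No proper subset of a key has a non-prime attribute in its closure, so there is no partial dependency; 2NF holds.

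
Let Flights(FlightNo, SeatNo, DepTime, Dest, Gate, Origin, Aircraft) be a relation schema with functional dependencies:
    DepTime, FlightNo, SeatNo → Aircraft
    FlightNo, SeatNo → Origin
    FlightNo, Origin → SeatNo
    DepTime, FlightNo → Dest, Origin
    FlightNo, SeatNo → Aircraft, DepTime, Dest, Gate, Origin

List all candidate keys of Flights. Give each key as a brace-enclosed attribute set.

Attributes never on any right-hand side: {FlightNo} — every candidate key must contain it.
{DepTime, FlightNo}⁺ = {Aircraft, DepTime, Dest, FlightNo, Gate, Origin, SeatNo} — all of the relation — so {DepTime, FlightNo} is a candidate key.
{FlightNo, Origin}⁺ = {Aircraft, DepTime, Dest, FlightNo, Gate, Origin, SeatNo} — all of the relation — so {FlightNo, Origin} is a candidate key.
{FlightNo, SeatNo}⁺ = {Aircraft, DepTime, Dest, FlightNo, Gate, Origin, SeatNo} — all of the relation — so {FlightNo, SeatNo} is a candidate key.
Any other superkey properly contains one of these, so there are no further candidate keys.

{DepTime, FlightNo}, {FlightNo, Origin}, {FlightNo, SeatNo}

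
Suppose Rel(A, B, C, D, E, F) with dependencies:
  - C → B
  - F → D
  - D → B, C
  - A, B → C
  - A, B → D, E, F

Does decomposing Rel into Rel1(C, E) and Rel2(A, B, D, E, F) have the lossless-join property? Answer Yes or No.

No

The shared attributes are {E} and {E}⁺ = {E}.
Neither Rel1 nor Rel2 is contained in that closure, so the decomposition is lossy.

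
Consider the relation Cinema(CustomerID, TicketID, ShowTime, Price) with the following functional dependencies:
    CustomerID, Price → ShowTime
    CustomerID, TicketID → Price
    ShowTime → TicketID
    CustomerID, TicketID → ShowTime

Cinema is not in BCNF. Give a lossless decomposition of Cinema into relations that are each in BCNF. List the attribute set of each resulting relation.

{CustomerID, Price, ShowTime}; {ShowTime, TicketID}

Candidate keys of the original relation: {CustomerID, Price}, {CustomerID, ShowTime}, {CustomerID, TicketID}.
Within {CustomerID, Price, ShowTime, TicketID}: {ShowTime}⁺ ∩ {CustomerID, Price, ShowTime, TicketID} = {ShowTime, TicketID}, not the whole set, so ShowTime → TicketID violates BCNF; decompose into {ShowTime, TicketID} and {CustomerID, Price, ShowTime}.
{ShowTime, TicketID}: every determinant is a superkey — BCNF.
{CustomerID, Price, ShowTime}: every determinant is a superkey — BCNF.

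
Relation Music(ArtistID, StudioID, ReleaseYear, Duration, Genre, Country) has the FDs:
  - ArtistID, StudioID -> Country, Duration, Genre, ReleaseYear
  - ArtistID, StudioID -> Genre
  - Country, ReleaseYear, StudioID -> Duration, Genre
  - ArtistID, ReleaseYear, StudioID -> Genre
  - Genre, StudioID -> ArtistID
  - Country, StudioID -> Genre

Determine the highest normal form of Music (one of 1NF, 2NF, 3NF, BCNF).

Candidate keys: {ArtistID, StudioID}, {Country, StudioID}, {Genre, StudioID}. Prime attributes: {ArtistID, Country, Genre, StudioID}.
Each dependency's left side is a superkey — BCNF holds.

BCNF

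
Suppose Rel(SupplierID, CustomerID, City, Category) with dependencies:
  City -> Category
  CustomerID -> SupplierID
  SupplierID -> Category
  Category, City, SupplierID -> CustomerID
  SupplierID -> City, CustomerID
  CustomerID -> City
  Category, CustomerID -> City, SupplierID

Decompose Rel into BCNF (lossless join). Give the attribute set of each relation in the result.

Candidate keys of the original relation: {CustomerID}, {SupplierID}.
Within {Category, City, CustomerID, SupplierID}: {City}⁺ ∩ {Category, City, CustomerID, SupplierID} = {Category, City}, not the whole set, so City -> Category violates BCNF; decompose into {Category, City} and {City, CustomerID, SupplierID}.
{Category, City}: every determinant is a superkey — BCNF.
{City, CustomerID, SupplierID}: every determinant is a superkey — BCNF.

{Category, City}; {City, CustomerID, SupplierID}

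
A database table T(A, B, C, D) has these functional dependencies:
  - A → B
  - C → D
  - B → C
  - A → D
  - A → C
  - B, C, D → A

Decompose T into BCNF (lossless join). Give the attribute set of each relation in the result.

{A, B, C}; {C, D}

Candidate keys of the original relation: {A}, {B}.
{A, B, C, D}: {C} determines {C, D} here but is not a superkey — split on C → D, giving {C, D} and {A, B, C}.
{C, D}: every determinant is a superkey — BCNF.
{A, B, C}: every determinant is a superkey — BCNF.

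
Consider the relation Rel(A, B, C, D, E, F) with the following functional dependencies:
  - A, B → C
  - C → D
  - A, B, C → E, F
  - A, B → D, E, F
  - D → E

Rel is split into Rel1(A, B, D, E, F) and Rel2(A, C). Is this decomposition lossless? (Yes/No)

No

Rel1 ∩ Rel2 = {A}; its closure under F is {A}.
Rel1 ⊄ {A} and Rel2 ⊄ {A}, so the split is lossy.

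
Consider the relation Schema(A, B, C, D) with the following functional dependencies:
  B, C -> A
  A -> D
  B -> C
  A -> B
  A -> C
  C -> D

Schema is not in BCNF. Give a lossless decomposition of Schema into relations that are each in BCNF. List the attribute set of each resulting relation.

Candidate keys of the original relation: {A}, {B}.
{A, B, C, D}: {C} determines {C, D} here but is not a superkey — split on C -> D, giving {C, D} and {A, B, C}.
{C, D} has no BCNF violation.
{A, B, C} has no BCNF violation.

{A, B, C}; {C, D}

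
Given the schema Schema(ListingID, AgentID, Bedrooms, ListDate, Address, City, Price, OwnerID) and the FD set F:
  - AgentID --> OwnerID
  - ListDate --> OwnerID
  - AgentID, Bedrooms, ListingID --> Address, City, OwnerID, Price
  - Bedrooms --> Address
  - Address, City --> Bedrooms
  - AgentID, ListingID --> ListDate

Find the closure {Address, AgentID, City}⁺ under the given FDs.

Start with {Address, AgentID, City}.
AgentID --> OwnerID applies; add {OwnerID} → now {Address, AgentID, City, OwnerID}.
Address, City --> Bedrooms applies; add {Bedrooms} → now {Address, AgentID, Bedrooms, City, OwnerID}.
No further FD applies.

{Address, AgentID, Bedrooms, City, OwnerID}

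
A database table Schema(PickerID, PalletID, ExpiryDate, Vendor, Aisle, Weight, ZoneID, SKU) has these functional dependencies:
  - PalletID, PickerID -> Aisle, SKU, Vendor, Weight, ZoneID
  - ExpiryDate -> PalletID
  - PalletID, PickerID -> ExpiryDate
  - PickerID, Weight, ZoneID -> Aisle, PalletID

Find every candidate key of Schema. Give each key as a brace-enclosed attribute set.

{ExpiryDate, PickerID}, {PalletID, PickerID}, {PickerID, Weight, ZoneID}

{PickerID} never appears on the right of any FD, so every key must include it.
Closure of {ExpiryDate, PickerID} is {Aisle, ExpiryDate, PalletID, PickerID, SKU, Vendor, Weight, ZoneID}, the whole schema; {ExpiryDate, PickerID} is a candidate key.
Closure of {PalletID, PickerID} is {Aisle, ExpiryDate, PalletID, PickerID, SKU, Vendor, Weight, ZoneID}, the whole schema; {PalletID, PickerID} is a candidate key.
Closure of {PickerID, Weight, ZoneID} is {Aisle, ExpiryDate, PalletID, PickerID, SKU, Vendor, Weight, ZoneID}, the whole schema; {PickerID, Weight, ZoneID} is a candidate key.
Any other superkey properly contains one of these, so there are no further candidate keys.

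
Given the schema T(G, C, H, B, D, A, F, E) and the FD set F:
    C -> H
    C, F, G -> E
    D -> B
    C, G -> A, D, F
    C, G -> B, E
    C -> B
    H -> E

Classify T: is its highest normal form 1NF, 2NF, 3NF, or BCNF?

1NF

Candidate key: {C, G}. Prime attributes: {C, G}.
C -> H breaks BCNF: {C}⁺ = {B, C, E, H}, so {C} is not a superkey.
C -> H determines the non-prime attribute {H} from a non-superkey — 3NF is violated.
Since {C} ⊂ {C, G} and {C}⁺ ⊇ {B, E, H} with {B, E, H} non-prime, there is a partial dependency; 2NF fails.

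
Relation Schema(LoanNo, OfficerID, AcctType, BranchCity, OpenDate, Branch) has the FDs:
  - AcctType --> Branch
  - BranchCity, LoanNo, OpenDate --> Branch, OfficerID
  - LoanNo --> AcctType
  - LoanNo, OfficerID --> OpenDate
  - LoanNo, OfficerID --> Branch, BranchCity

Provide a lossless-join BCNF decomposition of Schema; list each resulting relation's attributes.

Candidate keys of the original relation: {BranchCity, LoanNo, OpenDate}, {LoanNo, OfficerID}.
In {AcctType, Branch, BranchCity, LoanNo, OfficerID, OpenDate}, {AcctType} is not a superkey ({AcctType}⁺ restricted to this set is {AcctType, Branch}), so split on AcctType --> Branch into {AcctType, Branch} and {AcctType, BranchCity, LoanNo, OfficerID, OpenDate}.
{AcctType, Branch} has no BCNF violation.
In {AcctType, BranchCity, LoanNo, OfficerID, OpenDate}, {LoanNo} is not a superkey ({LoanNo}⁺ restricted to this set is {AcctType, LoanNo}), so split on LoanNo --> AcctType into {AcctType, LoanNo} and {BranchCity, LoanNo, OfficerID, OpenDate}.
{AcctType, LoanNo} has no BCNF violation.
{BranchCity, LoanNo, OfficerID, OpenDate} has no BCNF violation.

{AcctType, Branch}; {AcctType, LoanNo}; {BranchCity, LoanNo, OfficerID, OpenDate}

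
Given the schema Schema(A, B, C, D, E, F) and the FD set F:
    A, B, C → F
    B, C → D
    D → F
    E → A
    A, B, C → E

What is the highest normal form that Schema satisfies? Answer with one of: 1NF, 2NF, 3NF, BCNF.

Candidate keys: {A, B, C}, {B, C, E}. Prime attributes: {A, B, C, E}.
B, C → D: {B, C}⁺ = {B, C, D, F}, which is not all of the attributes, so the left side is not a superkey — BCNF is violated.
B, C → D has non-prime {D} on the right and a non-superkey on the left, so 3NF fails.
{B, C} is a proper subset of the key {A, B, C}, and {B, C}⁺ contains the non-prime attributes {D, F} — a partial dependency, so 2NF is violated.

1NF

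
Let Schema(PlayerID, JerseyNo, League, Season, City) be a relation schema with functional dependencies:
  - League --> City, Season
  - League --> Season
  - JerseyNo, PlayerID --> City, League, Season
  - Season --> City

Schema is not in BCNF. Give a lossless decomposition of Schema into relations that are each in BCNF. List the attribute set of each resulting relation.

{City, Season}; {JerseyNo, League, PlayerID}; {League, Season}

Candidate key of the original relation: {JerseyNo, PlayerID}.
{City, JerseyNo, League, PlayerID, Season}: {League} determines {City, League, Season} here but is not a superkey — split on League --> City, Season, giving {City, League, Season} and {JerseyNo, League, PlayerID}.
{City, League, Season}: {Season} determines {City, Season} here but is not a superkey — split on Season --> City, giving {City, Season} and {League, Season}.
{City, Season}: every determinant is a superkey — BCNF.
{League, Season}: every determinant is a superkey — BCNF.
{JerseyNo, League, PlayerID}: every determinant is a superkey — BCNF.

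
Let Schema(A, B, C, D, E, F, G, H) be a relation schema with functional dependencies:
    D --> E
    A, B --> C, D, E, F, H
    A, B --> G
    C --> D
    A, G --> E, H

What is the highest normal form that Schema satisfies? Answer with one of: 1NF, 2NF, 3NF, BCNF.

2NF

Candidate key: {A, B}. Prime attributes: {A, B}.
D --> E: {D}⁺ = {D, E}, which is not all of the attributes, so the left side is not a superkey — BCNF is violated.
D --> E has non-prime {E} on the right and a non-superkey on the left, so 3NF fails.
No proper subset of a key has a non-prime attribute in its closure, so there is no partial dependency; 2NF holds.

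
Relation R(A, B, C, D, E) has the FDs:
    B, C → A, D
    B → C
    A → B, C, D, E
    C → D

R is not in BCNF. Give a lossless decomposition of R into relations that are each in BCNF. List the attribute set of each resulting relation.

Candidate keys of the original relation: {A}, {B}.
In {A, B, C, D, E}, {C} is not a superkey ({C}⁺ restricted to this set is {C, D}), so split on C → D into {C, D} and {A, B, C, E}.
{C, D} has no BCNF violation.
{A, B, C, E} has no BCNF violation.

{A, B, C, E}; {C, D}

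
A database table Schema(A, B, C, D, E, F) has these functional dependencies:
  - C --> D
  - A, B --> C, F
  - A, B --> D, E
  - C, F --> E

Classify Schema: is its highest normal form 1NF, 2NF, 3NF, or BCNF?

2NF

Candidate key: {A, B}. Prime attributes: {A, B}.
C --> D breaks BCNF: {C}⁺ = {C, D}, so {C} is not a superkey.
C --> D determines the non-prime attribute {D} from a non-superkey — 3NF is violated.
No non-prime attribute depends on a proper subset of any candidate key, so 2NF holds.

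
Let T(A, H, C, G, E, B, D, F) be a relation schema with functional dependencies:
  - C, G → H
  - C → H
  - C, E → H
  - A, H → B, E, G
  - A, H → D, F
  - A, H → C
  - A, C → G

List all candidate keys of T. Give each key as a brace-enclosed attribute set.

{A, C}, {A, H}

No FD produces {A}, so it must be in every candidate key.
{A, C}⁺ = {A, B, C, D, E, F, G, H}, which is every attribute, so {A, C} is a candidate key.
{A, H}⁺ = {A, B, C, D, E, F, G, H}, which is every attribute, so {A, H} is a candidate key.
These are minimal and exhaustive — every other superkey contains one of them.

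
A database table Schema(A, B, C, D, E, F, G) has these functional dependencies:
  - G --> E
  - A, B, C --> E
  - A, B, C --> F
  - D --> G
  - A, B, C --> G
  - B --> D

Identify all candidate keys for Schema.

{A, B, C}

{A, B, C} never appear on the right of any FD, so every key must include all of them.
{A, B, C}⁺ = {A, B, C, D, E, F, G} — all of the relation — so {A, B, C} is a candidate key.
Every other attribute set either contains this one or has a smaller closure.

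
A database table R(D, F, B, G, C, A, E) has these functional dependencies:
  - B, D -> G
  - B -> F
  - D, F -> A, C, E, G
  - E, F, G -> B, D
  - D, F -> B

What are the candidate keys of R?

{B, D} is a candidate key since {B, D}⁺ = {A, B, C, D, E, F, G} covers every attribute.
{D, F} is a candidate key since {D, F}⁺ = {A, B, C, D, E, F, G} covers every attribute.
{B, E, G} is a candidate key since {B, E, G}⁺ = {A, B, C, D, E, F, G} covers every attribute.
{E, F, G} is a candidate key since {E, F, G}⁺ = {A, B, C, D, E, F, G} covers every attribute.
These are minimal and exhaustive — every other superkey contains one of them.

{B, D}, {B, E, G}, {D, F}, {E, F, G}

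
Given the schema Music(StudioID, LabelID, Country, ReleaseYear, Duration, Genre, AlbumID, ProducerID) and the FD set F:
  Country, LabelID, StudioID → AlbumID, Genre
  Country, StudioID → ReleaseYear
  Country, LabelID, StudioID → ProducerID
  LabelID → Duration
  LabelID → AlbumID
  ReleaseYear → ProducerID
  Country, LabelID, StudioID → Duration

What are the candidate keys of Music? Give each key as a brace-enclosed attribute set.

{Country, LabelID, StudioID}

{Country, LabelID, StudioID} never appear on the right of any FD, so every key must include all of them.
{Country, LabelID, StudioID}⁺ = {AlbumID, Country, Duration, Genre, LabelID, ProducerID, ReleaseYear, StudioID} — all of the relation — so {Country, LabelID, StudioID} is a candidate key.
Every other attribute set either contains this one or has a smaller closure.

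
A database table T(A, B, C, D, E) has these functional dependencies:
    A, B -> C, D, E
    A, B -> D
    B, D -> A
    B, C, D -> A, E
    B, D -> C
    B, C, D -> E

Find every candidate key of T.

{A, B}, {B, D}

{B} never appears on the right of any FD, so every key must include it.
{A, B}⁺ = {A, B, C, D, E} — all of the relation — so {A, B} is a candidate key.
{B, D}⁺ = {A, B, C, D, E} — all of the relation — so {B, D} is a candidate key.
Any other superkey properly contains one of these, so there are no further candidate keys.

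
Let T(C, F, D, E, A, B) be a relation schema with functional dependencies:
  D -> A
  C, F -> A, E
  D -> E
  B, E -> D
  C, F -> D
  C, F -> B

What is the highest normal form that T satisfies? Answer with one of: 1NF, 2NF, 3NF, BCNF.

2NF

Candidate key: {C, F}. Prime attributes: {C, F}.
D -> A: {D}⁺ = {A, D, E}, which is not all of the attributes, so the left side is not a superkey — BCNF is violated.
D -> A has non-prime {A} on the right and a non-superkey on the left, so 3NF fails.
No non-prime attribute depends on a proper subset of any candidate key, so 2NF holds.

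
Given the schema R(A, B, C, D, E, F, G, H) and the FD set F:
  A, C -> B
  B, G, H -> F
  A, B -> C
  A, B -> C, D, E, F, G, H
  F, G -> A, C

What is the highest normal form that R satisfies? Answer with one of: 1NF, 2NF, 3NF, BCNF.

Candidate keys: {A, B}, {A, C}, {B, G, H}, {F, G}. Prime attributes: {A, B, C, F, G, H}.
Every FD has a superkey on the left, so the relation is in BCNF.

BCNF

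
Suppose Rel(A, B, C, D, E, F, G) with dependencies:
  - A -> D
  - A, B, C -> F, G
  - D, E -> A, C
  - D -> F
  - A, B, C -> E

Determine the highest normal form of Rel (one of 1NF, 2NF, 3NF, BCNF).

1NF

Candidate keys: {A, B, C}, {A, B, E}, {B, D, E}. Prime attributes: {A, B, C, D, E}.
For A -> D we have {A}⁺ = {A, D, F}; {A} is not a superkey, so BCNF fails.
Because {F} is non-prime and the left side of D -> F is not a superkey, the relation is not in 3NF.
{A} is a proper subset of the key {A, B, C}, and {A}⁺ contains the non-prime attribute {F} — a partial dependency, so 2NF is violated.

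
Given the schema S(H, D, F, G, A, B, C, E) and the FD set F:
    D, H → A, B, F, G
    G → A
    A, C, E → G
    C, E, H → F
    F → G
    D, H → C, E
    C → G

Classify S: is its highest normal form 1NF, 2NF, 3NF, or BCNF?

2NF

Candidate key: {D, H}. Prime attributes: {D, H}.
G → A: {G}⁺ = {A, G}, which is not all of the attributes, so the left side is not a superkey — BCNF is violated.
G → A has non-prime {A} on the right and a non-superkey on the left, so 3NF fails.
Checking every proper subset of each key, none determines a non-prime attribute — 2NF is satisfied.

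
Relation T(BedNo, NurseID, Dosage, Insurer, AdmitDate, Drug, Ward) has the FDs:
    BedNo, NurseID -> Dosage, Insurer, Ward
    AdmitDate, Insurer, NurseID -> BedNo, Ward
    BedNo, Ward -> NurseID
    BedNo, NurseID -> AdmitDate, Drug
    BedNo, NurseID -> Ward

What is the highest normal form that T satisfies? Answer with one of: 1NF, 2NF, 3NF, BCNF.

Candidate keys: {AdmitDate, Insurer, NurseID}, {BedNo, NurseID}, {BedNo, Ward}. Prime attributes: {AdmitDate, BedNo, Insurer, NurseID, Ward}.
Each dependency's left side is a superkey — BCNF holds.

BCNF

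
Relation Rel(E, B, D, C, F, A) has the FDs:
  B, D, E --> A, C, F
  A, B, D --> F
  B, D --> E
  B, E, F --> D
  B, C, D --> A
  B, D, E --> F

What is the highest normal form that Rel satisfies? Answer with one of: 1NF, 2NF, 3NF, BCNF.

Candidate keys: {B, D}, {B, E, F}. Prime attributes: {B, D, E, F}.
The left-hand side of every FD is a superkey, so BCNF is satisfied.

BCNF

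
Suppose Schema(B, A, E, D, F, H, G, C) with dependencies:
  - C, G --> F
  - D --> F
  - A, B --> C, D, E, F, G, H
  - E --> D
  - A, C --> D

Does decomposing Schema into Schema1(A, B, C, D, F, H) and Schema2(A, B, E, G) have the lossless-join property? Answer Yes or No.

The shared attributes are {A, B} and {A, B}⁺ = {A, B, C, D, E, F, G, H}.
Since Schema1 ⊆ {A, B, C, D, E, F, G, H}, the intersection is a superkey of Schema1; the decomposition is lossless.

Yes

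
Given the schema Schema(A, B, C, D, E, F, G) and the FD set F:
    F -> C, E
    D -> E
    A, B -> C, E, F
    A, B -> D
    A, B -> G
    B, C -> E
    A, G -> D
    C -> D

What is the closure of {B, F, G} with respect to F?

Start with {B, F, G}.
F -> C, E applies; add {C, E} → now {B, C, E, F, G}.
C -> D applies; add {D} → now {B, C, D, E, F, G}.
No further FD applies.

{B, C, D, E, F, G}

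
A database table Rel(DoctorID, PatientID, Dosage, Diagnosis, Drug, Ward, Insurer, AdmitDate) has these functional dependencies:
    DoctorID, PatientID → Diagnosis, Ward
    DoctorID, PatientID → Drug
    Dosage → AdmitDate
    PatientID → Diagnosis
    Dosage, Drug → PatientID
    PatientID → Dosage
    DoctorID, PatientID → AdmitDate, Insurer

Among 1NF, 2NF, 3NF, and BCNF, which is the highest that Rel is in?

Candidate keys: {DoctorID, Dosage, Drug}, {DoctorID, PatientID}. Prime attributes: {DoctorID, Dosage, Drug, PatientID}.
Dosage → AdmitDate: {Dosage}⁺ = {AdmitDate, Dosage}, which is not all of the attributes, so the left side is not a superkey — BCNF is violated.
Because {AdmitDate} is non-prime and the left side of Dosage → AdmitDate is not a superkey, the relation is not in 3NF.
{PatientID} is a proper subset of the key {DoctorID, PatientID}, and {PatientID}⁺ contains the non-prime attributes {AdmitDate, Diagnosis} — a partial dependency, so 2NF is violated.

1NF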